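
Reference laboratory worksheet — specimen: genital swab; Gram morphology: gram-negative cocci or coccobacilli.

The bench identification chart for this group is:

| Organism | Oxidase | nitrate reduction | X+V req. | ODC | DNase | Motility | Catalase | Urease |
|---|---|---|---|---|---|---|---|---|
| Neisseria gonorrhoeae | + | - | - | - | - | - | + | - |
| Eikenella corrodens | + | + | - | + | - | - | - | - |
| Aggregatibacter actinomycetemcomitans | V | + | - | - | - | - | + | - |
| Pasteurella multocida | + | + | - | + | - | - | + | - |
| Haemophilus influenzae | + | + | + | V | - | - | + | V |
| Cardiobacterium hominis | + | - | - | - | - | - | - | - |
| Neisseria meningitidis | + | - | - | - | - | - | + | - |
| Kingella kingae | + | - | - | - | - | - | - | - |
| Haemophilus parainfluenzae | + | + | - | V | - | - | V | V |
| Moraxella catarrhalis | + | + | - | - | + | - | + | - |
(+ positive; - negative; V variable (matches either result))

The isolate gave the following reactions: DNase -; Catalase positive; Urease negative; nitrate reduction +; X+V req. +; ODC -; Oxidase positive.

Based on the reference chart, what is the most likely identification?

X+V req. +: excludes 9 organisms — 1 left.
Oxidase +: the one remaining candidate is consistent.
nitrate reduction +: the one remaining candidate is consistent.
Urease -: the one remaining candidate is consistent.
ODC -: the one remaining candidate is consistent.
DNase -: the one remaining candidate is consistent.
Catalase +: the one remaining candidate is consistent.

Haemophilus influenzae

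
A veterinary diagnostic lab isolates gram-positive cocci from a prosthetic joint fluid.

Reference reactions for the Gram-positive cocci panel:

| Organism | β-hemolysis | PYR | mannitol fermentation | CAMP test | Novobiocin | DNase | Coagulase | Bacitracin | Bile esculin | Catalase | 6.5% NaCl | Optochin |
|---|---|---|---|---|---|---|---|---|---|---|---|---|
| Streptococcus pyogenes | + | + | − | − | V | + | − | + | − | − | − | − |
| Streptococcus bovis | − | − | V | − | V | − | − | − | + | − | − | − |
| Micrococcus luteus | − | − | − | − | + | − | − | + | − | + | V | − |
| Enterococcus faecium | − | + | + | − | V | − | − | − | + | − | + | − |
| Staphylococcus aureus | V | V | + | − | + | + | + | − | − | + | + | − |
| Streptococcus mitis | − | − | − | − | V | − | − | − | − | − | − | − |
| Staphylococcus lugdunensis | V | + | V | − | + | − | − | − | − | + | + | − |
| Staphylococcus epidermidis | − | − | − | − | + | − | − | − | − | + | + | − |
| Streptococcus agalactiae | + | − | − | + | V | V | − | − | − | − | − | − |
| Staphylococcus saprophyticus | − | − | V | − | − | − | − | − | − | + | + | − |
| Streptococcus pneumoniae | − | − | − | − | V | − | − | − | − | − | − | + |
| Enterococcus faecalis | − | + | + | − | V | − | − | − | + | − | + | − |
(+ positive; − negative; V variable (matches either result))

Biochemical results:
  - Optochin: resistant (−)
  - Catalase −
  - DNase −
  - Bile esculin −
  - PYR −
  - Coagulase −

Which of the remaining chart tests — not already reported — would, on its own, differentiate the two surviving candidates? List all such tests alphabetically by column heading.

CAMP test, β-hemolysis

Catalase −: excludes 5 organisms — 7 left.
PYR −: excludes Streptococcus pyogenes, Enterococcus faecium, Enterococcus faecalis — 4 left.
Coagulase −: all 4 remaining candidates are consistent.
Optochin −: excludes Streptococcus pneumoniae — 3 left.
DNase −: all 3 remaining candidates are consistent.
Bile esculin −: excludes Streptococcus bovis — 2 left.
Two candidates remain: Streptococcus agalactiae and Streptococcus mitis.
  β-hemolysis: Streptococcus agalactiae +, Streptococcus mitis − — discriminates.
  mannitol fermentation: − vs − — same for both, does not separate.
  CAMP test: Streptococcus agalactiae +, Streptococcus mitis − — discriminates.
  Novobiocin: V vs V — variable for at least one, does not separate.
  Bacitracin: − vs − — same for both, does not separate.
  6.5% NaCl: − vs − — same for both, does not separate.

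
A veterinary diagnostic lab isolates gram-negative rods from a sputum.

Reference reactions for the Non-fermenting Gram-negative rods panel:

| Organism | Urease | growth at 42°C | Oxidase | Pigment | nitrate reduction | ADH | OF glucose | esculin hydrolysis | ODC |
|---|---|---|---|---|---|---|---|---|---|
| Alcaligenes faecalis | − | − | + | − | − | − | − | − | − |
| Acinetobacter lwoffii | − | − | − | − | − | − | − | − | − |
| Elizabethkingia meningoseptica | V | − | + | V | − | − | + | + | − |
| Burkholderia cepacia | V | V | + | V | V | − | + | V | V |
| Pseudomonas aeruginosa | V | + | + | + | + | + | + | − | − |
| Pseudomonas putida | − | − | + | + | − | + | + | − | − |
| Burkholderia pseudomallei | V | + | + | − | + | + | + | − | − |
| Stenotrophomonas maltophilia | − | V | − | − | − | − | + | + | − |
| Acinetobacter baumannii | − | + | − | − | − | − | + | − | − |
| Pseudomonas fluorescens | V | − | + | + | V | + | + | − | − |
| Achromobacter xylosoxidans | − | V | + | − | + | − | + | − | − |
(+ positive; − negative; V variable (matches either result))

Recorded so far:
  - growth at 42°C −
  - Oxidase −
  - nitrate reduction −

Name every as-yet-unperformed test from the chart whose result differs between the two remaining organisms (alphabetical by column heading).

esculin hydrolysis, OF glucose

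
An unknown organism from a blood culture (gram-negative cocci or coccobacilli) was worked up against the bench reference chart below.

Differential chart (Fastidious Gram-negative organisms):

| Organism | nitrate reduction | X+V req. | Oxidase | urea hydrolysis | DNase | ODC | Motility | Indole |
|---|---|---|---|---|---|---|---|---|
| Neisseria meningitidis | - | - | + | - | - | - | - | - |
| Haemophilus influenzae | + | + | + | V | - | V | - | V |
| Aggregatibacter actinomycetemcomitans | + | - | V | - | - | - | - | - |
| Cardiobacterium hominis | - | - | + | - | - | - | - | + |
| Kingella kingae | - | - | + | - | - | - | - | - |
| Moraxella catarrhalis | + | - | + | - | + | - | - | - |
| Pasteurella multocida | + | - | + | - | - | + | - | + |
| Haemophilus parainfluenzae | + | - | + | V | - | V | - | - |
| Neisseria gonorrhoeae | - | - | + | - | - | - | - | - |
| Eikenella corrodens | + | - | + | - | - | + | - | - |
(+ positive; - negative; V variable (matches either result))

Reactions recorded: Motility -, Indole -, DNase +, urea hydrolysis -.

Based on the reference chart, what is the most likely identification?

Moraxella catarrhalis

DNase +: excludes 9 organisms — 1 left.
urea hydrolysis -: the one remaining candidate is consistent.
Indole -: the one remaining candidate is consistent.
Motility -: the one remaining candidate is consistent.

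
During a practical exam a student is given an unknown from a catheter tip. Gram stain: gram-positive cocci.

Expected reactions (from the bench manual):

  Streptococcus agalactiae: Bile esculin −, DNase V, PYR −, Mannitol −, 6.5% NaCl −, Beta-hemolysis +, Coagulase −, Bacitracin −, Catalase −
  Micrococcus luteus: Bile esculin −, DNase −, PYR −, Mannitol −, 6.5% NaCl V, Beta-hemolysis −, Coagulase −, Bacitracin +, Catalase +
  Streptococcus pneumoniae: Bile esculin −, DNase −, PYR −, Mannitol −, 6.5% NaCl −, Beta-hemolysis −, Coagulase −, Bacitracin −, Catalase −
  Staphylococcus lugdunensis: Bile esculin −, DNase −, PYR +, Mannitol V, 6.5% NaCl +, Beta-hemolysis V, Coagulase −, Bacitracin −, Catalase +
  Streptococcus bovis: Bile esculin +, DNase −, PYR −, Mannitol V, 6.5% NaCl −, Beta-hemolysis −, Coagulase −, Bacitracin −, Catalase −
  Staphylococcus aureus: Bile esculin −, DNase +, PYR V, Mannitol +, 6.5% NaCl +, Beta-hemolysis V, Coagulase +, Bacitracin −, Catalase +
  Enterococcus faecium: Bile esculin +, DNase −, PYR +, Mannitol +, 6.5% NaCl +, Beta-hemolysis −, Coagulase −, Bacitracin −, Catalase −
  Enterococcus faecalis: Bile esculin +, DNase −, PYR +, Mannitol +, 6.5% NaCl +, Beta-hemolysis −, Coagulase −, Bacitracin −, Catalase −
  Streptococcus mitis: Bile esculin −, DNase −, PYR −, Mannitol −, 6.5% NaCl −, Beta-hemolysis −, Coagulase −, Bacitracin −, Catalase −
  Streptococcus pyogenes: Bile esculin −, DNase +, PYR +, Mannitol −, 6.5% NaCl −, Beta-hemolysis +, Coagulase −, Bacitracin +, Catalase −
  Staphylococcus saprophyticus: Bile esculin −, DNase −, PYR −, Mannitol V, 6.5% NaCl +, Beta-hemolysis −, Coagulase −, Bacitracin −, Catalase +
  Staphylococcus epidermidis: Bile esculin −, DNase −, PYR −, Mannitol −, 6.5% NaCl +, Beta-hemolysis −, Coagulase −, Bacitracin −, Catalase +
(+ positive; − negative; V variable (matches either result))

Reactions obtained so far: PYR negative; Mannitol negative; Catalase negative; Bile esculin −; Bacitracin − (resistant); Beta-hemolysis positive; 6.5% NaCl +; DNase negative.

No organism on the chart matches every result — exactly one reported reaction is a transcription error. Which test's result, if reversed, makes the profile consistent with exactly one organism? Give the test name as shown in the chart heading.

As reported, no row in the chart matches all 8 reactions.
Reversing Bacitracin → still no organism matches.
Reversing DNase → still no organism matches.
Reversing 6.5% NaCl (to −) → unique match: Streptococcus agalactiae.
Reversing Beta-hemolysis → still no organism matches.
Reversing PYR → still no organism matches.
Reversing Catalase → still no organism matches.
Reversing Mannitol → still no organism matches.
Reversing Bile esculin → still no organism matches.

6.5% NaCl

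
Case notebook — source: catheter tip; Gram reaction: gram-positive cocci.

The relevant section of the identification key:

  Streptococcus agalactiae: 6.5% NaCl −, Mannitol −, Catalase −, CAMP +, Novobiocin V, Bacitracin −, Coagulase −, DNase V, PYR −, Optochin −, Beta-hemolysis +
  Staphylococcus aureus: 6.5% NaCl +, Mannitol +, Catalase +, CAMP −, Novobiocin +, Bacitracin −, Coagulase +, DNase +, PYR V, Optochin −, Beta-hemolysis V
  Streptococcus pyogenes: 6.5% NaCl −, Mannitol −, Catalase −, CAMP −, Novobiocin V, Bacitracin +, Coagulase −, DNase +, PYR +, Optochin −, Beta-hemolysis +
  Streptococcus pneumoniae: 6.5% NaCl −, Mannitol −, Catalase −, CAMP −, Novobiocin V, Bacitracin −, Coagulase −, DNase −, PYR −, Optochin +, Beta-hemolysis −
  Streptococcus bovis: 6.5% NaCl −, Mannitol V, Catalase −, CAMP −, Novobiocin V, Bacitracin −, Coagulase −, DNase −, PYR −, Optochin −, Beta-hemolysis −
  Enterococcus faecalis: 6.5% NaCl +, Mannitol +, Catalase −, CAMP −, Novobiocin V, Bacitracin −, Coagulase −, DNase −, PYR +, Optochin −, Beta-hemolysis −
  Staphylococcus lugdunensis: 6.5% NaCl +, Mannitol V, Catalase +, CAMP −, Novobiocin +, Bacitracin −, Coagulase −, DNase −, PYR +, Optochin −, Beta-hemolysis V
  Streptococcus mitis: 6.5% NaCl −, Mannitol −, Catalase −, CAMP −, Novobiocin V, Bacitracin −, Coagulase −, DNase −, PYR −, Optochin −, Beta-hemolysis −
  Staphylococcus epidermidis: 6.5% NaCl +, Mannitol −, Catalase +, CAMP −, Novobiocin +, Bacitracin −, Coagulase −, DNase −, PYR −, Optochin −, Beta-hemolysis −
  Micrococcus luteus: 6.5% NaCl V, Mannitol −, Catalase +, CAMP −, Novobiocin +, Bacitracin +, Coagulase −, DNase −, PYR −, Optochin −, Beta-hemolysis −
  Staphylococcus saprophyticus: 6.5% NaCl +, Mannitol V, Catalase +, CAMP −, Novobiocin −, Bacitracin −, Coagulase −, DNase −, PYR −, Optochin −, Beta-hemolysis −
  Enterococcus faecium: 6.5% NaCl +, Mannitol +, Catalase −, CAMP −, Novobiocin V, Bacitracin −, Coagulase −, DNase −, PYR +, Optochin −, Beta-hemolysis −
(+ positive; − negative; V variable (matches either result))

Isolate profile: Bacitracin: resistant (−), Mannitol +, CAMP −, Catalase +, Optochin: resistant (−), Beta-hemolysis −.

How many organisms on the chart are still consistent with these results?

3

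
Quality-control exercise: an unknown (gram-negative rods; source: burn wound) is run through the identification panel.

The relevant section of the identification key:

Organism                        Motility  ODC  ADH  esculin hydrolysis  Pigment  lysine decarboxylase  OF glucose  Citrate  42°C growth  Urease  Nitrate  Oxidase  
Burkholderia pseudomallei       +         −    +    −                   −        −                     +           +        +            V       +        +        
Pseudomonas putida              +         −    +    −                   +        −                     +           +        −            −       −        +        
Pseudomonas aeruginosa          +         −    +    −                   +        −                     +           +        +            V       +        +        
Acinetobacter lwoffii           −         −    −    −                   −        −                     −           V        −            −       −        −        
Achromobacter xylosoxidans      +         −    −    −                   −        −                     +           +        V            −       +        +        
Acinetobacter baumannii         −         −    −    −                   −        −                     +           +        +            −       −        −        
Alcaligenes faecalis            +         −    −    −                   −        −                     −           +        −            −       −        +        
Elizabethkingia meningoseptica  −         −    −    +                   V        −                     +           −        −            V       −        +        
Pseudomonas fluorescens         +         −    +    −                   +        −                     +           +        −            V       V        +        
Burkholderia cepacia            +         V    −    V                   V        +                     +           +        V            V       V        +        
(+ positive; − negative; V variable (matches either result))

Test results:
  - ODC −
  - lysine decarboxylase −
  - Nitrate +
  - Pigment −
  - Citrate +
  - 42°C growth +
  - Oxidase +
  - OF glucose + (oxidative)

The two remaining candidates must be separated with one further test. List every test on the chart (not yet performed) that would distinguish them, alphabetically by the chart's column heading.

ADH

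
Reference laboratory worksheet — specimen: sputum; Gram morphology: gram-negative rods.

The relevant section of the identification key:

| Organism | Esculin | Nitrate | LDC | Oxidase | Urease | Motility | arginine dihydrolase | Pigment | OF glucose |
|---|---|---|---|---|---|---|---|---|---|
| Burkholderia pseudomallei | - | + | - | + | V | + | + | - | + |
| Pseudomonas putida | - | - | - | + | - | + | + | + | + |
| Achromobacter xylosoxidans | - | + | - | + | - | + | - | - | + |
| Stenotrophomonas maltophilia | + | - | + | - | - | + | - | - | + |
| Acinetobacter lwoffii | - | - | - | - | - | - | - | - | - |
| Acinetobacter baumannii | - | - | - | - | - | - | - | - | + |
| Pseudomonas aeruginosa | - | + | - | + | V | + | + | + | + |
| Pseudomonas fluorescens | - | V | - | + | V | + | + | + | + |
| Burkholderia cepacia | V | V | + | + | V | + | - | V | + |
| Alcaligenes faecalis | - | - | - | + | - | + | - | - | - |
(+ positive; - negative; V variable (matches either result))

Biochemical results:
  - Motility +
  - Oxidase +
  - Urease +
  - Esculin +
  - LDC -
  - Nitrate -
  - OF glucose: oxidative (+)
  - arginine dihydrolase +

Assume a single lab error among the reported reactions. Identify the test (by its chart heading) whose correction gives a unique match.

Esculin

As reported, no row in the chart matches all 8 reactions.
Reversing OF glucose → still no organism matches.
Reversing Motility → still no organism matches.
Reversing Nitrate → still no organism matches.
Reversing Urease → still no organism matches.
Reversing Esculin (to -) → unique match: Pseudomonas fluorescens.
Reversing arginine dihydrolase → still no organism matches.
Reversing Oxidase → still no organism matches.
Reversing LDC → still no organism matches.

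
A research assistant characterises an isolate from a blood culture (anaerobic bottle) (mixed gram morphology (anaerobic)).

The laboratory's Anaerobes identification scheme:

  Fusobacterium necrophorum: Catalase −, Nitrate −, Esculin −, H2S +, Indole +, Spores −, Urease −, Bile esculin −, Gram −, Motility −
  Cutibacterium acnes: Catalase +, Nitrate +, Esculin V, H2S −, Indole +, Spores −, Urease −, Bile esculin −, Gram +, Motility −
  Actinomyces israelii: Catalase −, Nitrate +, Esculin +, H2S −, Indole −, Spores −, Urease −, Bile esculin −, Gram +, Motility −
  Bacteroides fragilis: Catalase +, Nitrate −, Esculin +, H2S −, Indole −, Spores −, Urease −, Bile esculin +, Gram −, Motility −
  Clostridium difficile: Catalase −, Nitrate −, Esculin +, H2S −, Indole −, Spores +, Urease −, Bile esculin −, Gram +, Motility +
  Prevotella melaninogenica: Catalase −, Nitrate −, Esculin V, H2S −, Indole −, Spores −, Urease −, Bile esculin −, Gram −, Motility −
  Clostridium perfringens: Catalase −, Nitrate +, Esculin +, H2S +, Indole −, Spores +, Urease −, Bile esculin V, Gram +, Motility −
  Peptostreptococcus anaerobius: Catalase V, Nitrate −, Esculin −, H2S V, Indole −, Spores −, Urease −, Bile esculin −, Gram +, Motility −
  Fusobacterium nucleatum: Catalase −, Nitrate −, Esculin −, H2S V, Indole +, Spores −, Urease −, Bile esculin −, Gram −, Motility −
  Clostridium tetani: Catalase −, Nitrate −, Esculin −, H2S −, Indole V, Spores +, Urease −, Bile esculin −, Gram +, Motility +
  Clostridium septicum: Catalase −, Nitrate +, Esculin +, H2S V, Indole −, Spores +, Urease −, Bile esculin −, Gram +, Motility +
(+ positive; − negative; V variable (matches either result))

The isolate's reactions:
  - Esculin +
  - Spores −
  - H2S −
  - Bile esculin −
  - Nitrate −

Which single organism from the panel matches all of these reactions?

Prevotella melaninogenica

Esculin +: excludes Fusobacterium necrophorum, Peptostreptococcus anaerobius, Fusobacterium nucleatum, Clostridium tetani — 7 left.
Bile esculin −: excludes Bacteroides fragilis — 6 left.
Nitrate −: excludes Cutibacterium acnes, Actinomyces israelii, Clostridium perfringens, Clostridium septicum — 2 left.
Spores −: excludes Clostridium difficile — 1 left.
H2S −: the one remaining candidate is consistent.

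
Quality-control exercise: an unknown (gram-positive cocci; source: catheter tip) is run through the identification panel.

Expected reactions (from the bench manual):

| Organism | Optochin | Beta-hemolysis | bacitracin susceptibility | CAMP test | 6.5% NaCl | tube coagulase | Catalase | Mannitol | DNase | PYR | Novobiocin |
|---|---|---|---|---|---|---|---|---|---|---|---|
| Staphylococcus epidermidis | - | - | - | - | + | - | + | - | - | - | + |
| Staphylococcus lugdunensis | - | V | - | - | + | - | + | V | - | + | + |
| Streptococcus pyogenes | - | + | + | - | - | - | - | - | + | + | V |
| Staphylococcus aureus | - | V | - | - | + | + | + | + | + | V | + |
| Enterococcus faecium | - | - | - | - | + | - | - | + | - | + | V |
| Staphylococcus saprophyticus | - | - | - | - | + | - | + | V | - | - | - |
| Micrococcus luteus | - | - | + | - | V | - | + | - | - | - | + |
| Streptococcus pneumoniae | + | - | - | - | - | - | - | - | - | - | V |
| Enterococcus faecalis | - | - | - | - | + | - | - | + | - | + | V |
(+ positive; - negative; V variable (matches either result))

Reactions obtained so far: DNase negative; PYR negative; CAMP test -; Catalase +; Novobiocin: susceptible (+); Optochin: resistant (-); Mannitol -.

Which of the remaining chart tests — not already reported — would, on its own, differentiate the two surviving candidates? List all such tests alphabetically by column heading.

Catalase +: excludes Streptococcus pyogenes, Enterococcus faecium, Streptococcus pneumoniae, Enterococcus faecalis — 5 left.
Novobiocin +: excludes Staphylococcus saprophyticus — 4 left.
DNase -: excludes Staphylococcus aureus — 3 left.
CAMP test -: all 3 remaining candidates are consistent.
Mannitol -: all 3 remaining candidates are consistent.
Optochin -: all 3 remaining candidates are consistent.
PYR -: excludes Staphylococcus lugdunensis — 2 left.
Two candidates remain: Micrococcus luteus and Staphylococcus epidermidis.
  Beta-hemolysis: - vs - — same for both, does not separate.
  bacitracin susceptibility: Micrococcus luteus +, Staphylococcus epidermidis - — discriminates.
  6.5% NaCl: V vs + — variable for at least one, does not separate.
  tube coagulase: - vs - — same for both, does not separate.

bacitracin susceptibility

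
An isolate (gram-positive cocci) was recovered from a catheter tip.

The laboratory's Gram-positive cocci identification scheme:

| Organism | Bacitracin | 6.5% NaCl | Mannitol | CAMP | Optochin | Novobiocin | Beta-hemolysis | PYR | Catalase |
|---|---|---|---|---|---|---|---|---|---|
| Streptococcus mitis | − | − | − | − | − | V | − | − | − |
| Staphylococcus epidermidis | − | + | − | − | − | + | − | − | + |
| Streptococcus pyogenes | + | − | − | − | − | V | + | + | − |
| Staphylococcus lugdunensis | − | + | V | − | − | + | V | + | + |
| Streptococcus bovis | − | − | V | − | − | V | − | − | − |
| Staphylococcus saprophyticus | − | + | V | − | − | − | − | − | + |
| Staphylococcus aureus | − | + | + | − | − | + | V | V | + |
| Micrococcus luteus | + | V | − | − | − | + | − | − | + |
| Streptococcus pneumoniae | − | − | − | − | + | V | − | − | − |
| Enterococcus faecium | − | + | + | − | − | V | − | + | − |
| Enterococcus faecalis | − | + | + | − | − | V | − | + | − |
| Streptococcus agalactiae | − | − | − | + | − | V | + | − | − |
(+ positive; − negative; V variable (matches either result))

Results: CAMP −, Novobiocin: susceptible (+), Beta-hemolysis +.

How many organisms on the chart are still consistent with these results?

3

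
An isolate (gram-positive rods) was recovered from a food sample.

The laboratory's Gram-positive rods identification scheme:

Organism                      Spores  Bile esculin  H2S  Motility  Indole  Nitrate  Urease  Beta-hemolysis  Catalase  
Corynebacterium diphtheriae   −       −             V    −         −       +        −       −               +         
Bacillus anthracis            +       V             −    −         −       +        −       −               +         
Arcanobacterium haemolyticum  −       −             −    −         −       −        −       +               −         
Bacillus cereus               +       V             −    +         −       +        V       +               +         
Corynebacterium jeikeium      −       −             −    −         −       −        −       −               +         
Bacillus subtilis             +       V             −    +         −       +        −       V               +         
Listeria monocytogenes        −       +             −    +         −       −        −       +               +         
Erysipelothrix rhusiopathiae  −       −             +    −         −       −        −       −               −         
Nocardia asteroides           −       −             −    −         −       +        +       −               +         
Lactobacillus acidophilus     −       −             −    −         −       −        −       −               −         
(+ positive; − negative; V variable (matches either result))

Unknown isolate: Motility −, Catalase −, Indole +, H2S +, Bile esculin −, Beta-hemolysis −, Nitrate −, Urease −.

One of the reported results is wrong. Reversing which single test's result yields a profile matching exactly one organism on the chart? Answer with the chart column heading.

Indole

As reported, no row in the chart matches all 8 reactions.
Reversing Beta-hemolysis → still no organism matches.
Reversing Nitrate → still no organism matches.
Reversing Catalase → still no organism matches.
Reversing H2S → still no organism matches.
Reversing Motility → still no organism matches.
Reversing Urease → still no organism matches.
Reversing Bile esculin → still no organism matches.
Reversing Indole (to −) → unique match: Erysipelothrix rhusiopathiae.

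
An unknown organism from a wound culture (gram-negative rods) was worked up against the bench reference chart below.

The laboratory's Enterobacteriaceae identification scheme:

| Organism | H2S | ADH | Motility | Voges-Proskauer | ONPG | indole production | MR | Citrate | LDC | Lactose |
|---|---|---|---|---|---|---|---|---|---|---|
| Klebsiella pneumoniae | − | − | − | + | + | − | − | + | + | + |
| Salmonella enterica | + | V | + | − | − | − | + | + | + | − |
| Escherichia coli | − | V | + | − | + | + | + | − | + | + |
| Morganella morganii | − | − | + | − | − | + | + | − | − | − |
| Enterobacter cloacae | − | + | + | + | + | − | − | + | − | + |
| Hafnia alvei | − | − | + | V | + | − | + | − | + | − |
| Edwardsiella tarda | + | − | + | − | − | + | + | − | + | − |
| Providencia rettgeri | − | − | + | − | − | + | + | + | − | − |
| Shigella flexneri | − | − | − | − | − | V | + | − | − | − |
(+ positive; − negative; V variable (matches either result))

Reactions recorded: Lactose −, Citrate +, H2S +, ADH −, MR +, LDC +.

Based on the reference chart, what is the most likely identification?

Salmonella enterica

Lactose −: excludes Klebsiella pneumoniae, Escherichia coli, Enterobacter cloacae — 6 left.
MR +: all 6 remaining candidates are consistent.
H2S +: excludes Morganella morganii, Hafnia alvei, Providencia rettgeri, Shigella flexneri — 2 left.
LDC +: all 2 remaining candidates are consistent.
ADH −: all 2 remaining candidates are consistent.
Citrate +: excludes Edwardsiella tarda — 1 left.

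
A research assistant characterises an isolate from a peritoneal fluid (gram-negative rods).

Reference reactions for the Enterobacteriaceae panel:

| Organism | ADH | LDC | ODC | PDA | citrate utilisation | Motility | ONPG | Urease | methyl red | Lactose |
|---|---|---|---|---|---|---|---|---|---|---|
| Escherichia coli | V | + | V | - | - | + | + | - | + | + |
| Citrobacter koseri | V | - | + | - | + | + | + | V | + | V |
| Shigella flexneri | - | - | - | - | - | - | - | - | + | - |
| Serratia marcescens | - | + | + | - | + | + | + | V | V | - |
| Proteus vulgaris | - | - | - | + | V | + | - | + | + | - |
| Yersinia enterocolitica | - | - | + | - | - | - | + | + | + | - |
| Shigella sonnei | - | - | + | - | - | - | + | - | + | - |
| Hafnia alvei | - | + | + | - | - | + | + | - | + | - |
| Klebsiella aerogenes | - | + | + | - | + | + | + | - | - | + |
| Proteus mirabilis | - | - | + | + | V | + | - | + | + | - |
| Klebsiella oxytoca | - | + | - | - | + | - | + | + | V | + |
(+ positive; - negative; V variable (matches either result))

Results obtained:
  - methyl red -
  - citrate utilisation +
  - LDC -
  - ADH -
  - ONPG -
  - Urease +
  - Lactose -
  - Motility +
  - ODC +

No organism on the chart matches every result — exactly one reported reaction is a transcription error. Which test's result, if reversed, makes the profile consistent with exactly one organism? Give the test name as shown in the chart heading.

methyl red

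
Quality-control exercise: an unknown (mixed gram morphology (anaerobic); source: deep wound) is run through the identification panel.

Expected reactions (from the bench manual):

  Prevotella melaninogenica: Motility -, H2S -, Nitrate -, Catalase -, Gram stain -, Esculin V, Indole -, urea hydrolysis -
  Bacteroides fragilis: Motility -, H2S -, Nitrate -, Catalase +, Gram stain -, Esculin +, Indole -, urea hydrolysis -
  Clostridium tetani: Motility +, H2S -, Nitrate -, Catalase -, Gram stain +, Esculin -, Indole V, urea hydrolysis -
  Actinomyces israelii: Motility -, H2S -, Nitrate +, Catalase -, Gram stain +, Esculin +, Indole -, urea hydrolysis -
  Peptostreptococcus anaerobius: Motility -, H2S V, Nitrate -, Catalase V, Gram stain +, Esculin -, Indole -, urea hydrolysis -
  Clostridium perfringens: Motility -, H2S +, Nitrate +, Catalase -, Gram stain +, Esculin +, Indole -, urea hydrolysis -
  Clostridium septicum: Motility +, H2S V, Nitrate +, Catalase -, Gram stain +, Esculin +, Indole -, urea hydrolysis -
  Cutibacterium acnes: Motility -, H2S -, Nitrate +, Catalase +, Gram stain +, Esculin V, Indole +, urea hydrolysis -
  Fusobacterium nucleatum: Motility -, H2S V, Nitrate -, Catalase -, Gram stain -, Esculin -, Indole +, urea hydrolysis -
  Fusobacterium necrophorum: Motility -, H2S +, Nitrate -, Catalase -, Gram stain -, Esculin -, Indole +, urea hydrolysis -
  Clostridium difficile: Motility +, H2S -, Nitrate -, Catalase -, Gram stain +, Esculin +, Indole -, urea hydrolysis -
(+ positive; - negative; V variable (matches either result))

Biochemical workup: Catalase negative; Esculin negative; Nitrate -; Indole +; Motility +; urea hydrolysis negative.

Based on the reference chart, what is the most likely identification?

urea hydrolysis -: all 11 remaining candidates are consistent.
Nitrate -: excludes Actinomyces israelii, Clostridium perfringens, Clostridium septicum, Cutibacterium acnes — 7 left.
Catalase -: excludes Bacteroides fragilis — 6 left.
Esculin -: excludes Clostridium difficile — 5 left.
Indole +: excludes Prevotella melaninogenica, Peptostreptococcus anaerobius — 3 left.
Motility +: excludes Fusobacterium nucleatum, Fusobacterium necrophorum — 1 left.

Clostridium tetani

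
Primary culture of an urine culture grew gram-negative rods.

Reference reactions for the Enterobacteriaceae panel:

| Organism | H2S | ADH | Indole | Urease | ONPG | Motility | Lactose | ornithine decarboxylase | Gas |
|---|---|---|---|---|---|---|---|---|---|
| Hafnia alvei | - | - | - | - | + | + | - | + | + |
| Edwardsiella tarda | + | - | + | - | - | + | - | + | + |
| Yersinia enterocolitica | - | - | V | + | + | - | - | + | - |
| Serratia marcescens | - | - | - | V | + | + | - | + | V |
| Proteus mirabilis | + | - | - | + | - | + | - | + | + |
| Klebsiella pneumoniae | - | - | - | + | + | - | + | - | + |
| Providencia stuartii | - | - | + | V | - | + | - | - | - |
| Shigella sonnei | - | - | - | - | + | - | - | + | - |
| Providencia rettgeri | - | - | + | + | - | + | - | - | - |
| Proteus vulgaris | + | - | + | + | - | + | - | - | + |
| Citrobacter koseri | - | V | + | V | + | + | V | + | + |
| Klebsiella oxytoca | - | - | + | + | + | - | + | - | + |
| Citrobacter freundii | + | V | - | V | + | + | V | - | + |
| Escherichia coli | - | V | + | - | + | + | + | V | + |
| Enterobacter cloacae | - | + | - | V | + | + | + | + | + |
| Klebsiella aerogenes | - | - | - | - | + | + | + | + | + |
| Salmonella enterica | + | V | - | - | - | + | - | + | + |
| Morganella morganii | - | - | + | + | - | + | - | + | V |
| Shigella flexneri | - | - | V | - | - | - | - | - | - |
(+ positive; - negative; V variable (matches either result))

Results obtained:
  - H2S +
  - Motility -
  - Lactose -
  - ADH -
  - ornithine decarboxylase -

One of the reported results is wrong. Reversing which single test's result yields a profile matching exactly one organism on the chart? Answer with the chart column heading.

H2S

As reported, no row in the chart matches all 5 reactions.
Reversing Lactose → still no organism matches.
Reversing H2S (to -) → unique match: Shigella flexneri.
Reversing Motility → 2 organisms match (not unique).
Reversing ADH → still no organism matches.
Reversing ornithine decarboxylase → still no organism matches.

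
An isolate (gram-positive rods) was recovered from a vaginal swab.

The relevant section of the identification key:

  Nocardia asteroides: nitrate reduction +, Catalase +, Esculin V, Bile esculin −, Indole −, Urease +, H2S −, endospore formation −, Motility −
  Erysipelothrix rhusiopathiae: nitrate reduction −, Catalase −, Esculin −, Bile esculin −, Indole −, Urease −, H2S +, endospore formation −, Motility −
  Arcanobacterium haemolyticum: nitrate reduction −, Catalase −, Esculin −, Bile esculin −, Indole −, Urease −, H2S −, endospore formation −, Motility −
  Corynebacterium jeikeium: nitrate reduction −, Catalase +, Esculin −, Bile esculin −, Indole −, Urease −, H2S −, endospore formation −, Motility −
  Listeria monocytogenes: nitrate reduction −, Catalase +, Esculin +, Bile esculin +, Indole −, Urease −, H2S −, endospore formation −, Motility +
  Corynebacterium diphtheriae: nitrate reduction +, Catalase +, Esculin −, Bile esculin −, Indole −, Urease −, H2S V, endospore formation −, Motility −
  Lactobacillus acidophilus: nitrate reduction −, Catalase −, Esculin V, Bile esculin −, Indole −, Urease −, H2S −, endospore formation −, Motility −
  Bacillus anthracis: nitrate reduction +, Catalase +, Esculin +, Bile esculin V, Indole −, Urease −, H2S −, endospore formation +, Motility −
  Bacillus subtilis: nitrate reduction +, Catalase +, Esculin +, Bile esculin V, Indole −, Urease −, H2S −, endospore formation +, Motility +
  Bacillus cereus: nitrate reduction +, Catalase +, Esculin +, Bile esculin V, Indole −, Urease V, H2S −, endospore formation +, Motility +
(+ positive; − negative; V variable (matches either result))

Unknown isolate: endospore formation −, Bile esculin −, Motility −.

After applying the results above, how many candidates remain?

Bile esculin −: excludes Listeria monocytogenes — 9 left.
Motility −: excludes Bacillus subtilis, Bacillus cereus — 7 left.
endospore formation −: excludes Bacillus anthracis — 6 left.
Still consistent: Arcanobacterium haemolyticum, Corynebacterium diphtheriae, Corynebacterium jeikeium, Erysipelothrix rhusiopathiae, Lactobacillus acidophilus, Nocardia asteroides.

6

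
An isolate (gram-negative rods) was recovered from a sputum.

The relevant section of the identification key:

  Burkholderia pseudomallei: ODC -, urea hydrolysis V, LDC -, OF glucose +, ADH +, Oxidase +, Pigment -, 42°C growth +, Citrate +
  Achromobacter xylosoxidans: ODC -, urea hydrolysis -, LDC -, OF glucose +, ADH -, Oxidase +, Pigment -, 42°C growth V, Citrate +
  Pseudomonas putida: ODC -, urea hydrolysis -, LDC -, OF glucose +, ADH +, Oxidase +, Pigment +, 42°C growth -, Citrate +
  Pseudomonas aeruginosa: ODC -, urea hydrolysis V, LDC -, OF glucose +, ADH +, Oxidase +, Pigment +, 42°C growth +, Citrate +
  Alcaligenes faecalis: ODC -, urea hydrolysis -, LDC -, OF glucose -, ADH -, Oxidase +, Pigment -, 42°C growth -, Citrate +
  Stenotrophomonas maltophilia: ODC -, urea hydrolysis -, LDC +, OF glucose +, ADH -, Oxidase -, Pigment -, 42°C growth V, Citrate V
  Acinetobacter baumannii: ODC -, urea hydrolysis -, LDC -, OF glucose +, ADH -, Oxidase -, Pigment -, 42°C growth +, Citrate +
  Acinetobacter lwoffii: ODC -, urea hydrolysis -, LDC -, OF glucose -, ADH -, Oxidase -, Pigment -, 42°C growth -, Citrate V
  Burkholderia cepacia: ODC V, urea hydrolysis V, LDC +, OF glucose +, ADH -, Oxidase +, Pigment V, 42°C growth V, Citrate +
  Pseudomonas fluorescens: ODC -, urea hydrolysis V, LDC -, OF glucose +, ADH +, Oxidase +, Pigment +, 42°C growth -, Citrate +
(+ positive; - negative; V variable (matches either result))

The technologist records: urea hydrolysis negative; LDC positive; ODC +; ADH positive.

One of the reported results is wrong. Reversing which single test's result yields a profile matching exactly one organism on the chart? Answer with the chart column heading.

As reported, no row in the chart matches all 4 reactions.
Reversing ODC → still no organism matches.
Reversing ADH (to -) → unique match: Burkholderia cepacia.
Reversing urea hydrolysis → still no organism matches.
Reversing LDC → still no organism matches.

ADH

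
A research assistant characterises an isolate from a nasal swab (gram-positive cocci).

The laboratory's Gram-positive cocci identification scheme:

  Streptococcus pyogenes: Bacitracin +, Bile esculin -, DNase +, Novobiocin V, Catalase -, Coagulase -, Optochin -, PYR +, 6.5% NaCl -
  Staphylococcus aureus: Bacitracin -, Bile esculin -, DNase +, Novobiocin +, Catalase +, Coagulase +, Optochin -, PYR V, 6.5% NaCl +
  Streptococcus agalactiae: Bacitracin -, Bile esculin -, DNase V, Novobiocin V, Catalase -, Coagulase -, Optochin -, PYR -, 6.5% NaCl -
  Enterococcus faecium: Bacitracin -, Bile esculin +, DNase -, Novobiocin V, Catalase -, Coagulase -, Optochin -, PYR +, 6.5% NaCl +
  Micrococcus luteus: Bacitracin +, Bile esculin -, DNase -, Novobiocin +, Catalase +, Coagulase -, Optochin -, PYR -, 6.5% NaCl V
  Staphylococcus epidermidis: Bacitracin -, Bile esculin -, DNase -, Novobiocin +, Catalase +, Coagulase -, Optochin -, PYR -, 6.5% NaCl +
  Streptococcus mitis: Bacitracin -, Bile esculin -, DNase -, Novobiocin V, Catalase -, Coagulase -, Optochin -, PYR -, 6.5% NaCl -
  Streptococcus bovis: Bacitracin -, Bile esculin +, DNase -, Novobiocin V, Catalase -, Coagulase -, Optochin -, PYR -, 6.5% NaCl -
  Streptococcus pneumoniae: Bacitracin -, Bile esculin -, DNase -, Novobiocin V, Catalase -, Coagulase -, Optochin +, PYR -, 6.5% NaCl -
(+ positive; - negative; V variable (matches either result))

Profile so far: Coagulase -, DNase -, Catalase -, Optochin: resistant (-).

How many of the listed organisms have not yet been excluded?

Optochin -: excludes Streptococcus pneumoniae — 8 left.
Coagulase -: excludes Staphylococcus aureus — 7 left.
Catalase -: excludes Micrococcus luteus, Staphylococcus epidermidis — 5 left.
DNase -: excludes Streptococcus pyogenes — 4 left.
Still consistent: Enterococcus faecium, Streptococcus agalactiae, Streptococcus bovis, Streptococcus mitis.

4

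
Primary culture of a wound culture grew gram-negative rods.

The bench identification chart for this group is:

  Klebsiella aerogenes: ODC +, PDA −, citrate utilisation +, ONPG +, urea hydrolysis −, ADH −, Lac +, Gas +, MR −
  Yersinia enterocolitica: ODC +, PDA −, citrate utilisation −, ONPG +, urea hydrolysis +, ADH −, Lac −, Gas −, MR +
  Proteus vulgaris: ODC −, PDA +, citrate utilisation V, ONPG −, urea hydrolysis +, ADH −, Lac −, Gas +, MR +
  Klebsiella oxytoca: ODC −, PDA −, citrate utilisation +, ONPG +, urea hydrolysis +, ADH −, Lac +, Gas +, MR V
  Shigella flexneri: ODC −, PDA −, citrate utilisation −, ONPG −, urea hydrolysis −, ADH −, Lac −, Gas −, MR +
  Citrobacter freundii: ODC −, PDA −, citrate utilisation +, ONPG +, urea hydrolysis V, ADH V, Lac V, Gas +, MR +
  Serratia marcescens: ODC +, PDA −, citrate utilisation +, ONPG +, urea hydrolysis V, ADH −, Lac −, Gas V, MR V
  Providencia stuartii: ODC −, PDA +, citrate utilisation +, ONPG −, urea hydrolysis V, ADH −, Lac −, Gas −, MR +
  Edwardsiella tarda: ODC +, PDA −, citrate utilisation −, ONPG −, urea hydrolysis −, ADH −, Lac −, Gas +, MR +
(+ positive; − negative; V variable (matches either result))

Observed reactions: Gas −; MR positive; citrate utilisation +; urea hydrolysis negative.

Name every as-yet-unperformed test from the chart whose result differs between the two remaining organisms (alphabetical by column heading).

urea hydrolysis −: excludes Yersinia enterocolitica, Proteus vulgaris, Klebsiella oxytoca — 6 left.
MR +: excludes Klebsiella aerogenes — 5 left.
Gas −: excludes Citrobacter freundii, Edwardsiella tarda — 3 left.
citrate utilisation +: excludes Shigella flexneri — 2 left.
Two candidates remain: Providencia stuartii and Serratia marcescens.
  ODC: Providencia stuartii −, Serratia marcescens + — discriminates.
  PDA: Providencia stuartii +, Serratia marcescens − — discriminates.
  ONPG: Providencia stuartii −, Serratia marcescens + — discriminates.
  ADH: − vs − — same for both, does not separate.
  Lac: − vs − — same for both, does not separate.

ODC, ONPG, PDA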